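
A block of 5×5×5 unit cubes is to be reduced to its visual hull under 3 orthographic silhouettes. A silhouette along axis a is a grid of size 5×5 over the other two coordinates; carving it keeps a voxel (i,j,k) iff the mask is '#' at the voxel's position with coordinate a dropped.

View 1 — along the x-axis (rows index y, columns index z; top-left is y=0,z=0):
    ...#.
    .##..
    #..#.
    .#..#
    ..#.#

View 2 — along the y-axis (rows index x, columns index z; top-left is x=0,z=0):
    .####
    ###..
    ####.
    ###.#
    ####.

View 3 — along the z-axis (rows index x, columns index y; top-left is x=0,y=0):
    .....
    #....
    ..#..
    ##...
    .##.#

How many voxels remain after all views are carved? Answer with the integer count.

|visual hull| = 9

full grid |V| = 125
carve view 1 (along x, YZ-mask fill 9/25): 45 voxels remain
carve view 2 (along y, XZ-mask fill 19/25): 34 voxels remain
carve view 3 (along z, XY-mask fill 7/25): 9 voxels remain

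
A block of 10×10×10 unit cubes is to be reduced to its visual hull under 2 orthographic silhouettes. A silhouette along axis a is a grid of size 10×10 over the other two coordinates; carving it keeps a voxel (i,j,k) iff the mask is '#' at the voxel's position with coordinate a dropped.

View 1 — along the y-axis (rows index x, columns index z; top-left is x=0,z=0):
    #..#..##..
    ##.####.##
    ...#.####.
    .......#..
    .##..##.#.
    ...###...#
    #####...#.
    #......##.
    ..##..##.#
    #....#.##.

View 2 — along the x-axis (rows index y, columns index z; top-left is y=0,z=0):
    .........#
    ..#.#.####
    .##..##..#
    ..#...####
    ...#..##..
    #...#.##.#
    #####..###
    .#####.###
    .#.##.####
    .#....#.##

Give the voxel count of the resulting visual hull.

before carving: 1000 voxels (10×10×10)
  1. axis=1 (XZ plane), |mask|=45  ⇒  voxels=450
  2. axis=0 (YZ plane), |mask|=52  ⇒  voxels=229

remaining voxels: 229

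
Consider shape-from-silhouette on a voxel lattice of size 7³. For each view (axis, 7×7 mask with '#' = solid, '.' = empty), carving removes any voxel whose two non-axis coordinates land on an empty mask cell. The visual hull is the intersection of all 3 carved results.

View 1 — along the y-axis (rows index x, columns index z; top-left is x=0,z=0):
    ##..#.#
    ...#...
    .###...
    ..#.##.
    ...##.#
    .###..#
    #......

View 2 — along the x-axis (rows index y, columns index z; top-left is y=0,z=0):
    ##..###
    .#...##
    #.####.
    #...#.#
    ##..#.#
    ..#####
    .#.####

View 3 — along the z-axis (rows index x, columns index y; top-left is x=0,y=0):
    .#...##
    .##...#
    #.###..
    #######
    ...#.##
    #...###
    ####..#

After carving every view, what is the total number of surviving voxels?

voxel count = 47

before carving: 343 voxels (7×7×7)
step 1: project along y, AND mask (19/49) → |grid| = 133
step 2: project along x, AND mask (30/49) → |grid| = 79
step 3: project along z, AND mask (29/49) → |grid| = 47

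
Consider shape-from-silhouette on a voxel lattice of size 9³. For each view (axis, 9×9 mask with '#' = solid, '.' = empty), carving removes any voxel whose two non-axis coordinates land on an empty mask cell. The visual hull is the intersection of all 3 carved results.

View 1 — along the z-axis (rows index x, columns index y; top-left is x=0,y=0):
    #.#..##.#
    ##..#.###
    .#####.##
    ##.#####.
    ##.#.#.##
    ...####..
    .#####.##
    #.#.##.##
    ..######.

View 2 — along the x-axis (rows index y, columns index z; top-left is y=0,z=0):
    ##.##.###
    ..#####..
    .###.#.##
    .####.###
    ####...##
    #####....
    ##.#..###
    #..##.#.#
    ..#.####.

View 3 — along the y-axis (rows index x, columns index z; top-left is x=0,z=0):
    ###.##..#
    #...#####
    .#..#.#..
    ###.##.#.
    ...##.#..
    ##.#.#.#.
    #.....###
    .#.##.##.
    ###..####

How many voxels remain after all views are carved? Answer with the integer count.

initial block: 9^3 = 729
after view 1 [z-axis, 54 of 81 cells solid] → remaining = 486
after view 2 [x-axis, 52 of 81 cells solid] → remaining = 309
after view 3 [y-axis, 45 of 81 cells solid] → remaining = 169

remaining voxels: 169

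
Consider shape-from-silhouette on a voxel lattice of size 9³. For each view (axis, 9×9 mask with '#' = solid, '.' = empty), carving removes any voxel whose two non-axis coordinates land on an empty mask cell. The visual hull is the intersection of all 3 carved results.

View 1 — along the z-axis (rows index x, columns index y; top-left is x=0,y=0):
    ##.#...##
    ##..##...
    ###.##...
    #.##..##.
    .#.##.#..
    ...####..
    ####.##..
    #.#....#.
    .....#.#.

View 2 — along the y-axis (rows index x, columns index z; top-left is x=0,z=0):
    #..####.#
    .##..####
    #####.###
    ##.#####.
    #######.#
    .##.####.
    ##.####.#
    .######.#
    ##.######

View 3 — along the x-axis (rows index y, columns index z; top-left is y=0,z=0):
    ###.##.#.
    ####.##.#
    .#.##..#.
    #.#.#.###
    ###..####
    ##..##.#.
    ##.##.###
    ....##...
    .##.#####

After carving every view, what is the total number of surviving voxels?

full grid |V| = 729
[1] z-view keeps 38 columns → grid now 342
[2] y-view keeps 63 columns → grid now 264
[3] x-view keeps 51 columns → grid now 166

remaining voxels: 166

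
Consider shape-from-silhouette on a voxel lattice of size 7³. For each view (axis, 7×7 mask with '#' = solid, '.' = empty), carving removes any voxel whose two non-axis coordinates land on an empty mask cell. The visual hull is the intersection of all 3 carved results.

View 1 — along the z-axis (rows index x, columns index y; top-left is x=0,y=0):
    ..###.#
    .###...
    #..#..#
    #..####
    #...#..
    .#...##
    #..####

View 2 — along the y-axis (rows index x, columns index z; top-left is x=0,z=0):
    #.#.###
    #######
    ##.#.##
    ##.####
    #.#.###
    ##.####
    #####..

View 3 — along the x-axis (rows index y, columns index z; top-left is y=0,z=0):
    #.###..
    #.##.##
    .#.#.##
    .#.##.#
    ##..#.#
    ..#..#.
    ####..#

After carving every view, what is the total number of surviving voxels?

before carving: 343 voxels (7×7×7)
after view 1 [z-axis, 25 of 49 cells solid] → remaining = 175
after view 2 [y-axis, 39 of 49 cells solid] → remaining = 139
after view 3 [x-axis, 28 of 49 cells solid] → remaining = 78

voxel count = 78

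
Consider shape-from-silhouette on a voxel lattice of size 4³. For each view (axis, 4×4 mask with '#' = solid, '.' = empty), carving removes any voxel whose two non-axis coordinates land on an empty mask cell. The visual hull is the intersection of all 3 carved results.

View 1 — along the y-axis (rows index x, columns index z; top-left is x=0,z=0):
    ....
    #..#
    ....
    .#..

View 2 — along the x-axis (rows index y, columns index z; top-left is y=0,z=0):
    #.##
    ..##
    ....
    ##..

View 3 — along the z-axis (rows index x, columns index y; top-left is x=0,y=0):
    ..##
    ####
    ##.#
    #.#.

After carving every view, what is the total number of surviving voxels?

start: 4×4×4 = 64 voxels
carve view 1 (along y, XZ-mask fill 3/16): 12 voxels remain
carve view 2 (along x, YZ-mask fill 7/16): 5 voxels remain
carve view 3 (along z, XY-mask fill 11/16): 4 voxels remain

remaining voxels: 4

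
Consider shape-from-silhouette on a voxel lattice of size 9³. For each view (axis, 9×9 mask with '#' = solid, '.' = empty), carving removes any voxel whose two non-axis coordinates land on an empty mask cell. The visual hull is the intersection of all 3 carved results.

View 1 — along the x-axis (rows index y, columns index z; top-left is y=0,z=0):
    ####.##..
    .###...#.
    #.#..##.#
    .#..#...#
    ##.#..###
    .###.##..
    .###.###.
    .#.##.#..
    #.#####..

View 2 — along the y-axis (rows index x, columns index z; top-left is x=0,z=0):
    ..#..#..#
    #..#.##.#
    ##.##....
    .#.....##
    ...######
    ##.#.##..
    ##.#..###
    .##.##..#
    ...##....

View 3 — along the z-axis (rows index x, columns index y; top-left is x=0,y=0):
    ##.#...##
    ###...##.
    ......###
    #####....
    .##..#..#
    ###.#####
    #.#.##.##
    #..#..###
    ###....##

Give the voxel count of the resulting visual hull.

before carving: 729 voxels (9×9×9)
after view 1 [x-axis, 45 of 81 cells solid] → remaining = 405
after view 2 [y-axis, 39 of 81 cells solid] → remaining = 197
after view 3 [z-axis, 46 of 81 cells solid] → remaining = 120

voxel count = 120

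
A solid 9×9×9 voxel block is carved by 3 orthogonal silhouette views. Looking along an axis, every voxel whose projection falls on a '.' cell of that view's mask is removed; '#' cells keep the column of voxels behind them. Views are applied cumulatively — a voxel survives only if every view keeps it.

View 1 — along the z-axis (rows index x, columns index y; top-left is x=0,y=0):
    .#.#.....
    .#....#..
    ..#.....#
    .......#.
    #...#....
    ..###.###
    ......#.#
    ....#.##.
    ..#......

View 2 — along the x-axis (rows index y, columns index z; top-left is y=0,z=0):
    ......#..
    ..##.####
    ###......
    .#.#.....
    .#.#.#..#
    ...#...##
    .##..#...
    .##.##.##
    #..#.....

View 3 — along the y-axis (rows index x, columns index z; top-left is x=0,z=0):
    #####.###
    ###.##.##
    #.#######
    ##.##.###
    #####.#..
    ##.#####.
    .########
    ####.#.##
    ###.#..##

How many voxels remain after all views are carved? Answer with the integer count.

before carving: 729 voxels (9×9×9)
after view 1 [z-axis, 21 of 81 cells solid] → remaining = 189
after view 2 [x-axis, 30 of 81 cells solid] → remaining = 74
after view 3 [y-axis, 64 of 81 cells solid] → remaining = 59

remaining voxels: 59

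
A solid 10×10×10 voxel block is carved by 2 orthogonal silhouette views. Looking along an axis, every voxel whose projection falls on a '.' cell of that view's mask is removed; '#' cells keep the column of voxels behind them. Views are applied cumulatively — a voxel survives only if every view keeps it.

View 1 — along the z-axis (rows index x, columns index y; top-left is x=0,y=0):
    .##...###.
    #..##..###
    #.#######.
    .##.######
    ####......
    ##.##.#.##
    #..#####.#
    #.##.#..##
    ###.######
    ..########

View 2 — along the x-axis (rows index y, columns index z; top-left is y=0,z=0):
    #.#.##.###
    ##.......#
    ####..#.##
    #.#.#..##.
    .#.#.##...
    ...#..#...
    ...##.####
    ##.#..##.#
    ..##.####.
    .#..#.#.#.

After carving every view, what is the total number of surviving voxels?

remaining voxels: 348

full grid |V| = 1000
V1 z: intersect with XY mask (68 set) -- 680 left
V2 x: intersect with YZ mask (50 set) -- 348 left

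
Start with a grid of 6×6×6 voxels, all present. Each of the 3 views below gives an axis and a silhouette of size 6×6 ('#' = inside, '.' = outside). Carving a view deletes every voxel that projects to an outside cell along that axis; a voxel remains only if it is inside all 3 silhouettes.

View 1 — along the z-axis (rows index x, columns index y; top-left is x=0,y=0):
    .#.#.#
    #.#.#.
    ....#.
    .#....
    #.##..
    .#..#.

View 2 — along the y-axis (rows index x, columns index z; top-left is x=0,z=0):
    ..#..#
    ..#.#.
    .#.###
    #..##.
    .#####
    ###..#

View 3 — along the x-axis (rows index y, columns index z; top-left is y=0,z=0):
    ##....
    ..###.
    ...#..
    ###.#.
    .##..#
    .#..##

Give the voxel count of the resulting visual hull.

remaining voxels: 17

start: 6×6×6 = 216 voxels
V1 z: intersect with XY mask (13 set) -- 78 left
V2 y: intersect with XZ mask (20 set) -- 42 left
V3 x: intersect with YZ mask (16 set) -- 17 left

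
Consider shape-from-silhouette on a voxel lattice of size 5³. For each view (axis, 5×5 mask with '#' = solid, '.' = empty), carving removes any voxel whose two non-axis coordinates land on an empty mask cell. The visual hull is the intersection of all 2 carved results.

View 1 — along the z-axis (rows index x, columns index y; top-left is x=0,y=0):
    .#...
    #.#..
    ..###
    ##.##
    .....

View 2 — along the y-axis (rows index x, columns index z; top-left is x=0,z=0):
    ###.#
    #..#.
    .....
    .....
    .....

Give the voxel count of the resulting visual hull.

voxel count = 8

start: 5×5×5 = 125 voxels
step 1: project along z, AND mask (10/25) → |grid| = 50
step 2: project along y, AND mask (6/25) → |grid| = 8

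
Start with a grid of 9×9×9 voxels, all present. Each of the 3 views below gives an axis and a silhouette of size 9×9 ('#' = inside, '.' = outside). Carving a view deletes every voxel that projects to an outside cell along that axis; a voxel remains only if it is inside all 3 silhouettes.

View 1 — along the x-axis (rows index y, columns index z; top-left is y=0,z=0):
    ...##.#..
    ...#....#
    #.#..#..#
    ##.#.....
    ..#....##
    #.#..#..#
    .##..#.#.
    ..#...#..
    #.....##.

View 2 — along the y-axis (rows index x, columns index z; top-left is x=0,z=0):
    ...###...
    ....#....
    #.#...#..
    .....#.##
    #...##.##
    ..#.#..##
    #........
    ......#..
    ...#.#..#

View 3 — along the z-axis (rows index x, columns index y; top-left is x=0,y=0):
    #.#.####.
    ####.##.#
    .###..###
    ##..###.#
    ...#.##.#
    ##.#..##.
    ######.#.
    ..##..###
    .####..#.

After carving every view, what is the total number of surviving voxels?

|visual hull| = 46

start: 9×9×9 = 729 voxels
V1 x: intersect with YZ mask (28 set) -- 252 left
V2 y: intersect with XZ mask (24 set) -- 75 left
V3 z: intersect with XY mask (51 set) -- 46 left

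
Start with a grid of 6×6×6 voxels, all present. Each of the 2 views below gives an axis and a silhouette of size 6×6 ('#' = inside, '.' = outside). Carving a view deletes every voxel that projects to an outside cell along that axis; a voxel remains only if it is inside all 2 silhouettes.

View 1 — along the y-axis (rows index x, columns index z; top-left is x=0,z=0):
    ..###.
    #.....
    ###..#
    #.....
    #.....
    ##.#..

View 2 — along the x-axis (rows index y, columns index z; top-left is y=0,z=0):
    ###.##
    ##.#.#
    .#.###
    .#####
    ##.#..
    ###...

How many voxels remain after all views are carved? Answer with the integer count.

full grid |V| = 216
after view 1 [y-axis, 13 of 36 cells solid] → remaining = 78
after view 2 [x-axis, 24 of 36 cells solid] → remaining = 53

53 voxels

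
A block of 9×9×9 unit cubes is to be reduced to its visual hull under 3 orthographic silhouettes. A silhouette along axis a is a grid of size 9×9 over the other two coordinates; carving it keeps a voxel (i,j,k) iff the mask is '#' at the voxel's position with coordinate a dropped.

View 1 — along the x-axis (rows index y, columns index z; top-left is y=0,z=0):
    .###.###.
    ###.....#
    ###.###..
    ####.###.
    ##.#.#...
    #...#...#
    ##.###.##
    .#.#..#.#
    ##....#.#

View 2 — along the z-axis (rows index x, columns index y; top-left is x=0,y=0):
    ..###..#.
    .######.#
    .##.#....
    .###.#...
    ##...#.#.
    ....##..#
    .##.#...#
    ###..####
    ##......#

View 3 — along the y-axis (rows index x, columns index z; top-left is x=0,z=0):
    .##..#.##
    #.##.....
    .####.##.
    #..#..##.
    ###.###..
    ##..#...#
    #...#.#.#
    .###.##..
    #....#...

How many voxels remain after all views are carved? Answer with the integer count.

start: 9×9×9 = 729 voxels
step 1: project along x, AND mask (45/81) → |grid| = 405
step 2: project along z, AND mask (39/81) → |grid| = 184
step 3: project along y, AND mask (39/81) → |grid| = 90

|visual hull| = 90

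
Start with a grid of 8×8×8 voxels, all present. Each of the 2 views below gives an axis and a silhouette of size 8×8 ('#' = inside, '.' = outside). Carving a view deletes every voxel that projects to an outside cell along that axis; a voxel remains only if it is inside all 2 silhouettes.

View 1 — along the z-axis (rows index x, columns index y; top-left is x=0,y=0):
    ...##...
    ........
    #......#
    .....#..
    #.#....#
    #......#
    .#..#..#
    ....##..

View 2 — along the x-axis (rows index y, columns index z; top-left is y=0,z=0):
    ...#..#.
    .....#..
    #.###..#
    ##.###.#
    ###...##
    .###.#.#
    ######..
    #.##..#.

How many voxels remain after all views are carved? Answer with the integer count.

voxel count = 59

full grid |V| = 512
[1] z-view keeps 15 columns → grid now 120
[2] x-view keeps 34 columns → grid now 59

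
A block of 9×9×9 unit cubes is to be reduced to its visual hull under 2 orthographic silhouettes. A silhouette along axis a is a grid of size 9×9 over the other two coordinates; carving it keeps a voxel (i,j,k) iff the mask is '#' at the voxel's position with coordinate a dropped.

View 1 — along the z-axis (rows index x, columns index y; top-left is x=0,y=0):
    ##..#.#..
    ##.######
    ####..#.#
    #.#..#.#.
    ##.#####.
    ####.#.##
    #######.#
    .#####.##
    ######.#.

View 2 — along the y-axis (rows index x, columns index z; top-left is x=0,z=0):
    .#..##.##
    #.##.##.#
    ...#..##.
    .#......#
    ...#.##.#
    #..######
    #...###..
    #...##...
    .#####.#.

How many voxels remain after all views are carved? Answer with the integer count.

full grid |V| = 729
[1] z-view keeps 58 columns → grid now 522
[2] y-view keeps 40 columns → grid now 266

voxel count = 266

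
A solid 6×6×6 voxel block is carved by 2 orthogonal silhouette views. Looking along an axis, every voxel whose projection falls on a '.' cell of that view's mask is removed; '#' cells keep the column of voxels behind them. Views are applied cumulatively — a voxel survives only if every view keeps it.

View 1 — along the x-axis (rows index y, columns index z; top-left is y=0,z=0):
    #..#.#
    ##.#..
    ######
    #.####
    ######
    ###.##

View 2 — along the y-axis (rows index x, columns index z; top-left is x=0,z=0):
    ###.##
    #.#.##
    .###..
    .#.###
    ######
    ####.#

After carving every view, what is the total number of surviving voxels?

before carving: 216 voxels (6×6×6)
carve view 1 (along x, YZ-mask fill 28/36): 168 voxels remain
carve view 2 (along y, XZ-mask fill 27/36): 125 voxels remain

125 voxels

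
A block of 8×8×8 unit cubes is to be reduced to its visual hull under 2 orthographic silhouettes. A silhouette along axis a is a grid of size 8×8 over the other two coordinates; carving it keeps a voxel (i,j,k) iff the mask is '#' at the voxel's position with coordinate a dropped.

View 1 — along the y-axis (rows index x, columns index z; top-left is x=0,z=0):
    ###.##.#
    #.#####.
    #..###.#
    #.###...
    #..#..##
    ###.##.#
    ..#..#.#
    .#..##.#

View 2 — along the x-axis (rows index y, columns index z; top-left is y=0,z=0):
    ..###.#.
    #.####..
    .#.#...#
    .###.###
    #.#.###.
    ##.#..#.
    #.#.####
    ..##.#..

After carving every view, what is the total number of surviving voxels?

169 voxels

start: 8×8×8 = 512 voxels
V1 y: intersect with XZ mask (38 set) -- 304 left
V2 x: intersect with YZ mask (36 set) -- 169 left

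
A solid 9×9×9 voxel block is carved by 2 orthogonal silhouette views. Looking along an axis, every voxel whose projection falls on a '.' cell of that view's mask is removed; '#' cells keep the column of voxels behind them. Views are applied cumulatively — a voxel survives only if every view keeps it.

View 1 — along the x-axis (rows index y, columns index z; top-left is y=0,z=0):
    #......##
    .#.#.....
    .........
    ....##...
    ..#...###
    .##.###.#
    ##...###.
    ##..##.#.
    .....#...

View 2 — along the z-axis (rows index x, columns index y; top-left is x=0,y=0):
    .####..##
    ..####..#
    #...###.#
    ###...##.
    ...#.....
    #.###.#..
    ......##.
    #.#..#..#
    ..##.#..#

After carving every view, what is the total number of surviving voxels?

initial block: 9^3 = 729
step 1: project along x, AND mask (28/81) → |grid| = 252
step 2: project along z, AND mask (37/81) → |grid| = 106

|visual hull| = 106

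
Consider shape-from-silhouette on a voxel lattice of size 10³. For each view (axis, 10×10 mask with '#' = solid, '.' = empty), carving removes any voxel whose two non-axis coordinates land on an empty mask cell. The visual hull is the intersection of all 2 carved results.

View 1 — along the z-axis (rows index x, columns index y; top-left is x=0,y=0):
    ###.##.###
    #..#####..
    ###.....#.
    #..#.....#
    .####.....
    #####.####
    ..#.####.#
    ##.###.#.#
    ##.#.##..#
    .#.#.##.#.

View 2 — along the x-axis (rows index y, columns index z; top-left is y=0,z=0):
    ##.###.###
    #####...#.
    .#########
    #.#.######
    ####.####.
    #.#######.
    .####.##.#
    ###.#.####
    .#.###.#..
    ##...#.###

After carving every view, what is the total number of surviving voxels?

remaining voxels: 426

start: 10×10×10 = 1000 voxels
[1] z-view keeps 58 columns → grid now 580
[2] x-view keeps 73 columns → grid now 426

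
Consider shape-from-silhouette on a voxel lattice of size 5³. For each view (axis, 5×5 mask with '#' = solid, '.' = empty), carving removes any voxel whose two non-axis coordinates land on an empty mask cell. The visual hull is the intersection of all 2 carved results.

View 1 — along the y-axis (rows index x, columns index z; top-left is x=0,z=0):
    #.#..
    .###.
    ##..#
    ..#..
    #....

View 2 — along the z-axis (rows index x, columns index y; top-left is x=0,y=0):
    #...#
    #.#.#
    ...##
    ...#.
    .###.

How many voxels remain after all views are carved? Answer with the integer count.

full grid |V| = 125
after view 1 [y-axis, 10 of 25 cells solid] → remaining = 50
after view 2 [z-axis, 11 of 25 cells solid] → remaining = 23

remaining voxels: 23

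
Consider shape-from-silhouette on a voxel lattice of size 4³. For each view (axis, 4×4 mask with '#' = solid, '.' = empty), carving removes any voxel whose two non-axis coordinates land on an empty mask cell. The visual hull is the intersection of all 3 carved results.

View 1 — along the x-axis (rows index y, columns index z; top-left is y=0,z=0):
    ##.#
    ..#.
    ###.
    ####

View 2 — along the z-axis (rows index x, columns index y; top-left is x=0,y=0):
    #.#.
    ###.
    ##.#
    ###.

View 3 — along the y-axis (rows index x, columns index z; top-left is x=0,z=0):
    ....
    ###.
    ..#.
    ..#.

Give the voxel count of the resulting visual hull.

before carving: 64 voxels (4×4×4)
after view 1 [x-axis, 11 of 16 cells solid] → remaining = 44
after view 2 [z-axis, 11 of 16 cells solid] → remaining = 28
after view 3 [y-axis, 5 of 16 cells solid] → remaining = 10

voxel count = 10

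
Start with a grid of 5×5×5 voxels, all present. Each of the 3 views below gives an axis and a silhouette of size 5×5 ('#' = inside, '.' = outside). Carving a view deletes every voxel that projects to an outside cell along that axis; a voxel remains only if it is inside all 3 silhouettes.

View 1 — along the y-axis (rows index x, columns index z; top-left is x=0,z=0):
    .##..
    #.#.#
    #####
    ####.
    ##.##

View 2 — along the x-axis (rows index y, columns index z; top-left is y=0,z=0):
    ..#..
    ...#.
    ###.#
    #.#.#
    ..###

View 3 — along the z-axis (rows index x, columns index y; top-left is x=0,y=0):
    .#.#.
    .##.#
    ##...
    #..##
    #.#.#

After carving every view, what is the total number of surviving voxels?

full grid |V| = 125
V1 y: intersect with XZ mask (18 set) -- 90 left
V2 x: intersect with YZ mask (12 set) -- 43 left
V3 z: intersect with XY mask (13 set) -- 18 left

|visual hull| = 18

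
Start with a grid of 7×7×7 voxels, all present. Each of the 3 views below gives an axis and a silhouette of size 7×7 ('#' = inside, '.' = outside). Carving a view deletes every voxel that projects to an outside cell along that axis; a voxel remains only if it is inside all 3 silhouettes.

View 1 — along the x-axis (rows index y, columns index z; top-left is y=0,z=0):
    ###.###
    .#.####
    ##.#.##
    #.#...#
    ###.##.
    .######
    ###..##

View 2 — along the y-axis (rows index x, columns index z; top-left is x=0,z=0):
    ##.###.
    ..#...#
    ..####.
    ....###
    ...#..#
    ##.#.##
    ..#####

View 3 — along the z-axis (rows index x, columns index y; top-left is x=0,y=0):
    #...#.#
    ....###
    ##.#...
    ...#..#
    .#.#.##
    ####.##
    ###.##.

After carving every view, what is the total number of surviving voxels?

74 voxels

before carving: 343 voxels (7×7×7)
[1] x-view keeps 35 columns → grid now 245
[2] y-view keeps 26 columns → grid now 128
[3] z-view keeps 26 columns → grid now 74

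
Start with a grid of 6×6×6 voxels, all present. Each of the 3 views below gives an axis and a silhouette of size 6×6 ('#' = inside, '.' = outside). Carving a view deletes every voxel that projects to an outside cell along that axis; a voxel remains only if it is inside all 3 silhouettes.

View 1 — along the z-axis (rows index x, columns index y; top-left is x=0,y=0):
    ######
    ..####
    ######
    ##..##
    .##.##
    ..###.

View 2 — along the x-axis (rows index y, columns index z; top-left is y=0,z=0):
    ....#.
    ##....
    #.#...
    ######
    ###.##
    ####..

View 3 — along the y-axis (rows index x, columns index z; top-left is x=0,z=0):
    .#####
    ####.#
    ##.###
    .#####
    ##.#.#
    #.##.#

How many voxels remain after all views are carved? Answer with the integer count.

|visual hull| = 73

before carving: 216 voxels (6×6×6)
step 1: project along z, AND mask (27/36) → |grid| = 162
step 2: project along x, AND mask (20/36) → |grid| = 95
step 3: project along y, AND mask (28/36) → |grid| = 73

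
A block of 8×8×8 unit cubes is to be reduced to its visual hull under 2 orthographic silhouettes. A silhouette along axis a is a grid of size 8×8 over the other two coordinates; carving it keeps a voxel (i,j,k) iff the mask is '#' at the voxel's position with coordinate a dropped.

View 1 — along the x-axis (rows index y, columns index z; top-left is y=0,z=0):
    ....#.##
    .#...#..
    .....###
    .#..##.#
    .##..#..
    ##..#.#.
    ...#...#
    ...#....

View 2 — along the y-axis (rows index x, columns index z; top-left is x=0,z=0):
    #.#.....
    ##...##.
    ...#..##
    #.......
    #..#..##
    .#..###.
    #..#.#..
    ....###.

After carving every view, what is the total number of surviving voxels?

initial block: 8^3 = 512
V1 x: intersect with YZ mask (22 set) -- 176 left
V2 y: intersect with XZ mask (24 set) -- 65 left

voxel count = 65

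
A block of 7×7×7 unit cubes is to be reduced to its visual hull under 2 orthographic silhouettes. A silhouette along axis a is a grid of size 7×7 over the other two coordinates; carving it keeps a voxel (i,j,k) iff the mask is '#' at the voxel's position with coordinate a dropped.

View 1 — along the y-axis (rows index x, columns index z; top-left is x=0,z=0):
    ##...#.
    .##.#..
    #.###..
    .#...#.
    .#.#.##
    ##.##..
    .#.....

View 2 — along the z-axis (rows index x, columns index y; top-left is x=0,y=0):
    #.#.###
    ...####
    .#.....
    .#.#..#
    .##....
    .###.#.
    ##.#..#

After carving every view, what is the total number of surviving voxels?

voxel count = 65

start: 7×7×7 = 343 voxels
  1. axis=1 (XZ plane), |mask|=21  ⇒  voxels=147
  2. axis=2 (XY plane), |mask|=23  ⇒  voxels=65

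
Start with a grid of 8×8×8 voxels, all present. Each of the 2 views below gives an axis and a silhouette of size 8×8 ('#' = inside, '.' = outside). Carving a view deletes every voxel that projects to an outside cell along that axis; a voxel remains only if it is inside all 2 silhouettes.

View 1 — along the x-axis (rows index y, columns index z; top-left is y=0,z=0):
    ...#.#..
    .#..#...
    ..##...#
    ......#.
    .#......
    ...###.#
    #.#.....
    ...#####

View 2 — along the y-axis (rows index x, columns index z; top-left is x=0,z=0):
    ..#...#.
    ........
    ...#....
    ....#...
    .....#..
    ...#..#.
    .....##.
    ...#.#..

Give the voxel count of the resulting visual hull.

initial block: 8^3 = 512
  1. axis=0 (YZ plane), |mask|=20  ⇒  voxels=160
  2. axis=1 (XZ plane), |mask|=11  ⇒  voxels=32

voxel count = 32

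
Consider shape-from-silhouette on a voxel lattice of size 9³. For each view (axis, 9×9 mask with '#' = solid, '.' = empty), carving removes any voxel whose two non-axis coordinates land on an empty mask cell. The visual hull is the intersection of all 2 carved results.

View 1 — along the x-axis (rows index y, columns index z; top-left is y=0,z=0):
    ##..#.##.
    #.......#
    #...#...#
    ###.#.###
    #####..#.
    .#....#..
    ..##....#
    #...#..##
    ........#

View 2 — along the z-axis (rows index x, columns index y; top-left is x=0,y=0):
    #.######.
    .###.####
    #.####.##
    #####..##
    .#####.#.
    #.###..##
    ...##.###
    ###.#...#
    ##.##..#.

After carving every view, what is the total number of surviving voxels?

full grid |V| = 729
carve view 1 (along x, YZ-mask fill 33/81): 297 voxels remain
carve view 2 (along z, XY-mask fill 55/81): 220 voxels remain

|visual hull| = 220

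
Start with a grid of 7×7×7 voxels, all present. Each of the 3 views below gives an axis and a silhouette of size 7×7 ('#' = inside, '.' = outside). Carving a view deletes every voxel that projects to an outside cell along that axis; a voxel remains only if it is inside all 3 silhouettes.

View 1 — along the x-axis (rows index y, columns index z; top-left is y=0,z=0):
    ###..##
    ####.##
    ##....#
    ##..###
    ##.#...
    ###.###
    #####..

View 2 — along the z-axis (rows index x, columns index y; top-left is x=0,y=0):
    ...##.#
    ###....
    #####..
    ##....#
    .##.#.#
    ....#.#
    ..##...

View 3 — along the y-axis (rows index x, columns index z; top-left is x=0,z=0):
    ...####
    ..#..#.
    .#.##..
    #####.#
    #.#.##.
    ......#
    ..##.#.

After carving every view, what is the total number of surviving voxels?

initial block: 7^3 = 343
after view 1 [x-axis, 33 of 49 cells solid] → remaining = 231
after view 2 [z-axis, 22 of 49 cells solid] → remaining = 98
after view 3 [y-axis, 23 of 49 cells solid] → remaining = 41

41 voxels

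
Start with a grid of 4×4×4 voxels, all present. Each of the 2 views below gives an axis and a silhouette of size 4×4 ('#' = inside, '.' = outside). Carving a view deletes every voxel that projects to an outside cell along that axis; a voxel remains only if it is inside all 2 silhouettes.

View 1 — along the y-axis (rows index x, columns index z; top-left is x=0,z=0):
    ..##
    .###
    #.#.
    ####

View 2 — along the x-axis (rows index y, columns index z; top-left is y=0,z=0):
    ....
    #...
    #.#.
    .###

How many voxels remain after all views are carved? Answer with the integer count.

start: 4×4×4 = 64 voxels
[1] y-view keeps 11 columns → grid now 44
[2] x-view keeps 6 columns → grid now 17

|visual hull| = 17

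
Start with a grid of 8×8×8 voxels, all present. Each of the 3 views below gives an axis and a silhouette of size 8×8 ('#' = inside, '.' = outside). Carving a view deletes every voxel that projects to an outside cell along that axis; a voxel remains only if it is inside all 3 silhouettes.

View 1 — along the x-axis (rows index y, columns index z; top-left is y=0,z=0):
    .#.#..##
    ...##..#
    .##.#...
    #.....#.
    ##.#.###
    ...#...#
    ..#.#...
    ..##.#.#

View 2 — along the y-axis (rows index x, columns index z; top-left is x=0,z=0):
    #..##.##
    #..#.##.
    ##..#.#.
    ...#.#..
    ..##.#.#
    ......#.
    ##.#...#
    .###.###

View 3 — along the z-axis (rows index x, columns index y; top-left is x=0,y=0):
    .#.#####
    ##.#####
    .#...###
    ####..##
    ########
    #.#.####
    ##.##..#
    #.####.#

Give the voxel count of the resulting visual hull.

full grid |V| = 512
[1] x-view keeps 26 columns → grid now 208
[2] y-view keeps 30 columns → grid now 102
[3] z-view keeps 48 columns → grid now 79

|visual hull| = 79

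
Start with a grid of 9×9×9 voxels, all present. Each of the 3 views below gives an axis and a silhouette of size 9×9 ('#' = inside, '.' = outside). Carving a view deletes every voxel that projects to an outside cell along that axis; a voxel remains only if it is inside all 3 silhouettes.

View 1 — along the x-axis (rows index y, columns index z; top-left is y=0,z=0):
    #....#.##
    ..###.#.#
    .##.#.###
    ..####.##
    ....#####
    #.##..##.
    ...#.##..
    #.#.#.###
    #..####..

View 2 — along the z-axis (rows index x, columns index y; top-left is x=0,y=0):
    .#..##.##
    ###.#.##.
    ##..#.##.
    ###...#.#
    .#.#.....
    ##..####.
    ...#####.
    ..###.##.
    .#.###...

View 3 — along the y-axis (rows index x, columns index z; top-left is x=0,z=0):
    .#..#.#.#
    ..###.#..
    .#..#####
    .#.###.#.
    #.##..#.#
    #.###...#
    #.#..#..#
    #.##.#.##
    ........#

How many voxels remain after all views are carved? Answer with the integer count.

109 voxels

start: 9×9×9 = 729 voxels
after view 1 [x-axis, 45 of 81 cells solid] → remaining = 405
after view 2 [z-axis, 43 of 81 cells solid] → remaining = 212
after view 3 [y-axis, 40 of 81 cells solid] → remaining = 109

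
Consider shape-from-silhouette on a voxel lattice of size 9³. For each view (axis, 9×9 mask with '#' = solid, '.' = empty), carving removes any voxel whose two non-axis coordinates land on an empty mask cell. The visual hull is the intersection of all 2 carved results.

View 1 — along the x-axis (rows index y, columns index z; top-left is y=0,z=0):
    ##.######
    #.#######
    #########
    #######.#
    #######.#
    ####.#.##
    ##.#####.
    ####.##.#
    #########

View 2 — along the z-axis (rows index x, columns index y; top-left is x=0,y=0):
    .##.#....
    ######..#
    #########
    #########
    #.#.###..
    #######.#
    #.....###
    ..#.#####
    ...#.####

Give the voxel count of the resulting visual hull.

initial block: 9^3 = 729
  1. axis=0 (YZ plane), |mask|=71  ⇒  voxels=639
  2. axis=2 (XY plane), |mask|=56  ⇒  voxels=443

443 voxels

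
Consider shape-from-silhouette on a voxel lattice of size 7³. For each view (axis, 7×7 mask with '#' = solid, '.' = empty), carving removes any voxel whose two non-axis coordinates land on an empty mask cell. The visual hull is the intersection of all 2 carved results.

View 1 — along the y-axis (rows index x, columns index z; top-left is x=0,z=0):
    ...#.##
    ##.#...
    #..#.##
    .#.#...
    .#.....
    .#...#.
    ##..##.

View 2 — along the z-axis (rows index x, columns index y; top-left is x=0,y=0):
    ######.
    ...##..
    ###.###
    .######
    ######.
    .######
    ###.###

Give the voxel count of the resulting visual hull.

remaining voxels: 102

start: 7×7×7 = 343 voxels
V1 y: intersect with XZ mask (19 set) -- 133 left
V2 z: intersect with XY mask (38 set) -- 102 left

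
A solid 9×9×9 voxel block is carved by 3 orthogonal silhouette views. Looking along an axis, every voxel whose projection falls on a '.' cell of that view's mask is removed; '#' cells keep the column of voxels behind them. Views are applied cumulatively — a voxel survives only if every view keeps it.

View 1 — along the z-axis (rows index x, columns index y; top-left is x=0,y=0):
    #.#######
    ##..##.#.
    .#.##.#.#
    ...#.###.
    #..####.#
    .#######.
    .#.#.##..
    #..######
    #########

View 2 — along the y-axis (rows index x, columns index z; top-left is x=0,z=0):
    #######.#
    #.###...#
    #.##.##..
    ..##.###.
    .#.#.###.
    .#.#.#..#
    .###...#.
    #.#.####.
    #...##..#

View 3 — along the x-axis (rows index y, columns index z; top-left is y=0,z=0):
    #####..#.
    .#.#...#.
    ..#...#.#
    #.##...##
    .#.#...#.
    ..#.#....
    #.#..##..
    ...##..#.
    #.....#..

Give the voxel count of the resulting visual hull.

remaining voxels: 110

before carving: 729 voxels (9×9×9)
[1] z-view keeps 55 columns → grid now 495
[2] y-view keeps 46 columns → grid now 286
[3] x-view keeps 31 columns → grid now 110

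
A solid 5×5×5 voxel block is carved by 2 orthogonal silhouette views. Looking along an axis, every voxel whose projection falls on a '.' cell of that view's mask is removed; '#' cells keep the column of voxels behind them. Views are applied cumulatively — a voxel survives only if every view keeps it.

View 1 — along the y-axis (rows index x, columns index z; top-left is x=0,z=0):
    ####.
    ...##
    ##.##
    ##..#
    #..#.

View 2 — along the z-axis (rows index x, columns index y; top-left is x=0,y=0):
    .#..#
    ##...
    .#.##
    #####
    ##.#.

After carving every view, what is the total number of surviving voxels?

initial block: 5^3 = 125
V1 y: intersect with XZ mask (15 set) -- 75 left
V2 z: intersect with XY mask (15 set) -- 45 left

voxel count = 45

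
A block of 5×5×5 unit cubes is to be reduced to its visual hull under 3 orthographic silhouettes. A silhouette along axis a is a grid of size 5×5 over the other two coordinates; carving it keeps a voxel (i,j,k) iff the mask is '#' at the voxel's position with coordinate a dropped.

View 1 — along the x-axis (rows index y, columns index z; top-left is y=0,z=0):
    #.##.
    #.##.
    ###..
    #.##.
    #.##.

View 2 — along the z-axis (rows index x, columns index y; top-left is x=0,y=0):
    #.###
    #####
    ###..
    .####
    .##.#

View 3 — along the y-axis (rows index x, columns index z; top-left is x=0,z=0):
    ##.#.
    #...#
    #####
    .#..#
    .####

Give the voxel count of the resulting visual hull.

voxel count = 29

before carving: 125 voxels (5×5×5)
step 1: project along x, AND mask (15/25) → |grid| = 75
step 2: project along z, AND mask (19/25) → |grid| = 57
step 3: project along y, AND mask (16/25) → |grid| = 29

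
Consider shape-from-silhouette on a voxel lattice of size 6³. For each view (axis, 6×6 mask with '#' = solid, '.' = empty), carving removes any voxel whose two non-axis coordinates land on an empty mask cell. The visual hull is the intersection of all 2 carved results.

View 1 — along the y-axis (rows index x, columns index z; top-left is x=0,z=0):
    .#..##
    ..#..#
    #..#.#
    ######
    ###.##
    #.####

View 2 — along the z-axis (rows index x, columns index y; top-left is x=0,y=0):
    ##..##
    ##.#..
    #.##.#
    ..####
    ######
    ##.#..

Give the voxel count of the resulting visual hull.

|visual hull| = 99

initial block: 6^3 = 216
[1] y-view keeps 24 columns → grid now 144
[2] z-view keeps 24 columns → grid now 99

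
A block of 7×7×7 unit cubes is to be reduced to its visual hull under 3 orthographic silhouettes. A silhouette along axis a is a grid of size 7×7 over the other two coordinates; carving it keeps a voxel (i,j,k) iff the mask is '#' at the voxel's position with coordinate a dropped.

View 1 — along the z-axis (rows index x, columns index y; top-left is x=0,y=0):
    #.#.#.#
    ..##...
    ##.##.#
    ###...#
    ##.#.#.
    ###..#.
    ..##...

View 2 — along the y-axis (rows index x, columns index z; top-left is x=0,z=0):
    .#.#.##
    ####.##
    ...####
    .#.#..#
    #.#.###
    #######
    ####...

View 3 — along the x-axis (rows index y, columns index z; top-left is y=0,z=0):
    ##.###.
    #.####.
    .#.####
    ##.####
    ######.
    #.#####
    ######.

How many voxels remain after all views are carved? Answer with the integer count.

88 voxels

start: 7×7×7 = 343 voxels
  1. axis=2 (XY plane), |mask|=25  ⇒  voxels=175
  2. axis=1 (XZ plane), |mask|=33  ⇒  voxels=116
  3. axis=0 (YZ plane), |mask|=39  ⇒  voxels=88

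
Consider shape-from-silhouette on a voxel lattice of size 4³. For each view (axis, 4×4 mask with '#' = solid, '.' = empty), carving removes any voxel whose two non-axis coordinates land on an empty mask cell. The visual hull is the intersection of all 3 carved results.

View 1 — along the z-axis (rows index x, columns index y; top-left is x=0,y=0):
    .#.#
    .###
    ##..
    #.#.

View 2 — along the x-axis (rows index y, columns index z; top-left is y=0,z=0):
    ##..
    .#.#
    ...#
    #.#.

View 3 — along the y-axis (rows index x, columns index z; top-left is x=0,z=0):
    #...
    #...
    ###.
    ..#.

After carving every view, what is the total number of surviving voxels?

start: 4×4×4 = 64 voxels
  1. axis=2 (XY plane), |mask|=9  ⇒  voxels=36
  2. axis=0 (YZ plane), |mask|=7  ⇒  voxels=16
  3. axis=1 (XZ plane), |mask|=6  ⇒  voxels=5

5 voxels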